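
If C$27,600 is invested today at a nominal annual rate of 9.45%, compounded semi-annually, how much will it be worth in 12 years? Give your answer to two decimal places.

C$83,583.00

Periodic rate i = 0.0945/2 = 0.04725; n = 12 × 2 = 24 periods.
27,600 × (1+0.04725)^24 = 27,600 × 3.028369 = 83,582.9969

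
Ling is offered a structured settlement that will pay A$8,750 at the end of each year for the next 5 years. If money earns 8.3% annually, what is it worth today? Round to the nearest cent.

PV = PMT · [1 − (1+i)^(−n)] / i = 8750 · 3.961338 = 34,661.7107

A$34,661.71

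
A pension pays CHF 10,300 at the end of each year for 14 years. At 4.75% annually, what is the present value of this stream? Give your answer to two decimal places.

CHF 103,605.41

Annuity factor a(14|0.0475) = 10.058778; PV = 10300 × 10.058778 = 103,605.4137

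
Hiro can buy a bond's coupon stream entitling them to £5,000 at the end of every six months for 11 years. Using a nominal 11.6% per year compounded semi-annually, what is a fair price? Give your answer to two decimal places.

£61,269.14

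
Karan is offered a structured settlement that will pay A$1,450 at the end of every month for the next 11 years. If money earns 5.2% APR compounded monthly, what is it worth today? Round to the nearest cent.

Periodic rate i = 0.052/12 = 0.00433333; n = 11 × 12 = 132 periods.
PV = 1450 × [1 − (1+0.00433333)^(−132)] / 0.00433333 = 1450 × 100.363059 = 145,526.4361

A$145,526.44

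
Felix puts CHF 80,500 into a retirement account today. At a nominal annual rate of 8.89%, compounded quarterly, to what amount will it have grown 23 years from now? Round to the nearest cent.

Periodic rate i = 0.0889/4 = 0.022225; n = 23 × 4 = 92 periods.
FV = PV·(1+i)^n = 80,500 × 7.555754 = 608,238.2126

CHF 608,238.21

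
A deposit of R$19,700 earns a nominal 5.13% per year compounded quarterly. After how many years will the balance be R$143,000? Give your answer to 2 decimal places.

38.89 years

Periodic rate i = 0.0513/4 = 0.012825.
n = ln(143000/19700) / ln(1+0.012825) = ln(7.25888) / 0.012743 = 155.5485 quarters
= 155.5485/4 years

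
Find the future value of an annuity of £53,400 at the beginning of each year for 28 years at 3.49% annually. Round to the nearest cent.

£2,554,309.81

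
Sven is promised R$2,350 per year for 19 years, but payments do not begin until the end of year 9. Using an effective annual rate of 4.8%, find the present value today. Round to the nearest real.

R$19,840

Value one period before first payment (t=8): 2350 × [1 − (1+0.048)^(−19)] / 0.048 = 2350 × 12.284745 = 28,869.1513
PV₀ = 28,869.1513 / (1+0.048)^8 = 28,869.1513 / 1.455091 = 19,840.0954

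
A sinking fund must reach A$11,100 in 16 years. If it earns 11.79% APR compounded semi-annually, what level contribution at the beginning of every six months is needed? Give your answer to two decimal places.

A$117.66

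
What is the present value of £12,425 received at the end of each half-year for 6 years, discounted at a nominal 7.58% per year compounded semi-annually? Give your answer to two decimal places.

£118,043.39

With 2 periods per year: i = 0.0379, n = 12.
PV = 12425 × [1 − (1+0.0379)^(−12)] / 0.0379 = 12425 × 9.500474 = 118,043.3871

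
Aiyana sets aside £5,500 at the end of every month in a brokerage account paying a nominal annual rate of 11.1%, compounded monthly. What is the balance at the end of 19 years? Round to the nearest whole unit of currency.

i = 0.111/12 = 0.00925 per month; n = 19·12 = 228.
FV = 5500 × [(1+0.00925)^228 − 1] / 0.00925 = 5500 × 774.108258 = 4,257,595.4175

£4,257,595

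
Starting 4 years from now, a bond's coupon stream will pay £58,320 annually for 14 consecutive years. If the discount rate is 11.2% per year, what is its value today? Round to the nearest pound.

Value one period before first payment (t=3): 58320 × [1 − (1+0.112)^(−14)] / 0.112 = 58320 × 6.908741 = 402,917.7628
PV₀ = 402,917.7628 / (1+0.112)^3 = 402,917.7628 / 1.375037 = 293,023.2306

£293,023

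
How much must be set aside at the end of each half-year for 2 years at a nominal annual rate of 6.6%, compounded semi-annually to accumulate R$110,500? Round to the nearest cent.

R$26,294.55

Periodic rate i = 0.066/2 = 0.033; n = 2 × 2 = 4 periods.
FV-annuity factor = 4.202392; PMT = 110500 / 4.202392 = 26,294.5488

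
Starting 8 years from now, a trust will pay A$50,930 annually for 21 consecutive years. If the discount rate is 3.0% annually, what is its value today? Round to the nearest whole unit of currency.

PV at t=7 (ordinary 21-year annuity): 50930 × a(21|0.03) = 50930 × 15.415024 = 785,087.1793
Discount back 7 years: 785,087.1793 × (1+0.03)^(−7) = 785,087.1793 × 0.813092 = 638,347.7211

A$638,348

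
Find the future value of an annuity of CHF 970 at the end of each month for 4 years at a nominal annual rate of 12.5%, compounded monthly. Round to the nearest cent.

CHF 60,012.38

i = 0.125/12 = 0.0104167 per month; n = 4·12 = 48.
Accumulation factor s(48|0.0104167) = 61.868431; FV = 970 × 61.868431 = 60,012.3778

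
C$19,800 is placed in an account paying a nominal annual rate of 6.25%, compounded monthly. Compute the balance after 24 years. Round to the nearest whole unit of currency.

C$88,393

i = 0.0625/12 = 0.00520833 per month; n = 24·12 = 288.
FV = PV·(1+i)^n = 19,800 × 4.464277 = 88,392.6833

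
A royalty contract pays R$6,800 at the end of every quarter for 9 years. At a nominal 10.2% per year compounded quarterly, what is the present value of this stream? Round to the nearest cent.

R$158,949.53

Periodic rate i = 0.102/4 = 0.0255; n = 9 × 4 = 36 periods.
Annuity factor a(36|0.0255) = 23.374931; PV = 6800 × 23.374931 = 158,949.5294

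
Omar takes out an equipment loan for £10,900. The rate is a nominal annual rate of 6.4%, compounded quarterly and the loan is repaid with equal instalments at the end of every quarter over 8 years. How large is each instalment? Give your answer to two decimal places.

£437.89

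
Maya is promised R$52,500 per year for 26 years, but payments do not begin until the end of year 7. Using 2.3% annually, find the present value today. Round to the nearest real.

R$888,905

Value one period before first payment (t=6): 52500 × [1 − (1+0.023)^(−26)] / 0.023 = 52500 × 19.406620 = 1,018,847.5732
Discount back 6 years: 1,018,847.5732 × (1+0.023)^(−6) = 1,018,847.5732 × 0.872461 = 888,905.1310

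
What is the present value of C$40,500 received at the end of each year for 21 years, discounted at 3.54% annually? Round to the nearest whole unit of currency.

C$593,031

PV = PMT · [1 − (1+i)^(−n)] / i = 40500 · 14.642747 = 593,031.2704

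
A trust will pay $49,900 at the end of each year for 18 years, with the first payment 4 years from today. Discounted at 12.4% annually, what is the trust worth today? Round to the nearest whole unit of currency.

PV at t=3 (ordinary 18-year annuity): 49900 × a(18|0.124) = 49900 × 7.080993 = 353,341.5354
PV₀ = 353,341.5354 / (1+0.124)^3 = 353,341.5354 / 1.420035 = 248,826.0001

$248,826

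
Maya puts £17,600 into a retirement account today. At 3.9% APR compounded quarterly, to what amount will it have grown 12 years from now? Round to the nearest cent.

£28,040.00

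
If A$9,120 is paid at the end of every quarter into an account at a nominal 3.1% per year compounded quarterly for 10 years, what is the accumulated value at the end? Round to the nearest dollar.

i = 0.031/4 = 0.00775 per quarter; n = 10·4 = 40.
FV = 9120 × [(1+0.00775)^40 − 1] / 0.00775 = 9120 × 46.683443 = 425,753.0035

A$425,753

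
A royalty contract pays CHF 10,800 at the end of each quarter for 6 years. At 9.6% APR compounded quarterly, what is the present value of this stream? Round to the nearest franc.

CHF 195,309

With 4 periods per year: i = 0.024, n = 24.
PV = 10800 × [1 − (1+0.024)^(−24)] / 0.024 = 10800 × 18.084169 = 195,309.0259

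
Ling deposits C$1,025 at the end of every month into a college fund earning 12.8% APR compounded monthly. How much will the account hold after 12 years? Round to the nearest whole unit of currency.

Periodic rate i = 0.128/12 = 0.0106667; n = 12 × 12 = 144 periods.
FV = PMT · [(1+i)^n − 1] / i = 1025 · 338.281048 = 346,738.0746

C$346,738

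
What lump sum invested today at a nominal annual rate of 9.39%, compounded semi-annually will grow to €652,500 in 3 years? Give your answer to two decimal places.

With 2 periods per year: i = 0.04695, n = 6.
PV = 652,500 / (1 + 0.04695)^6 = 652,500 / 1.316909 = 495,478.5621

€495,478.56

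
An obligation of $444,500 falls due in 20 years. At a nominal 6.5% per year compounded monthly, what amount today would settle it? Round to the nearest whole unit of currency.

$121,566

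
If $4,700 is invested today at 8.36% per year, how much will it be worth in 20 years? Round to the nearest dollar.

$23,414

4,700 × (1+0.0836)^20 = 4,700 × 4.981727 = 23,414.1171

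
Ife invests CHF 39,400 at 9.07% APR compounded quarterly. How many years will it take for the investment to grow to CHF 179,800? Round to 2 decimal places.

Periodic rate i = 0.0907/4 = 0.022675.
(1+i)^n = 179800/39400 = 4.56345, so n = ln 4.56345 / ln 1.02268 = 67.7057 quarters
= 67.7057/4 years

16.93 years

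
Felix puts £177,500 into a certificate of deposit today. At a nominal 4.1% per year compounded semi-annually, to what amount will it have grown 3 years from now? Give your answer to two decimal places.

Periodic rate i = 0.041/2 = 0.0205; n = 3 × 2 = 6 periods.
FV = PV·(1+i)^n = 177,500 × 1.129479 = 200,482.4734

£200,482.47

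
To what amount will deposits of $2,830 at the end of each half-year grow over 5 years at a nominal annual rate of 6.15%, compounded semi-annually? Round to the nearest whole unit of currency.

i = 0.0615/2 = 0.03075 per half-year; n = 5·2 = 10.
FV = 2830 × [(1+0.03075)^10 − 1] / 0.03075 = 2830 × 11.503555 = 32,555.0597

$32,555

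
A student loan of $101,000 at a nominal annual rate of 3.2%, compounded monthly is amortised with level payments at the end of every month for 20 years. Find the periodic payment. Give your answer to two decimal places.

$570.31

i = 0.032/12 = 0.00266667 per month; n = 20·12 = 240.
Annuity-PV factor = 177.096835; PMT = 101000 / 177.096835 = 570.3095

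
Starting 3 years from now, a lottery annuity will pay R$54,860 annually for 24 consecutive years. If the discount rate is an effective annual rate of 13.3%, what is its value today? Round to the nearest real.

R$305,277

Value one period before first payment (t=2): 54860 × [1 − (1+0.133)^(−24)] / 0.133 = 54860 × 7.143279 = 391,880.2968
PV₀ = 391,880.2968 / (1+0.133)^2 = 391,880.2968 / 1.283689 = 305,276.6650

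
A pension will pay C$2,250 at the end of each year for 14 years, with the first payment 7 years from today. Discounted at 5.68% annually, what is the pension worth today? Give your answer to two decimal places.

C$15,315.24

Value one period before first payment (t=6): 2250 × [1 − (1+0.0568)^(−14)] / 0.0568 = 2250 × 9.481961 = 21,334.4132
PV₀ = 21,334.4132 / (1+0.0568)^6 = 21,334.4132 / 1.393018 = 15,315.2424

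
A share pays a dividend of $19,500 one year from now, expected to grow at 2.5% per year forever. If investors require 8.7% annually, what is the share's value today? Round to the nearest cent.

$314,516.13

PV = D₁/(r − g) = 19500/(0.087 − 0.025) = 314,516.1290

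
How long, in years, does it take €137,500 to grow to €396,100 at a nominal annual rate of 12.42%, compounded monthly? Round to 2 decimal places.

8.56 years

Periodic rate i = 0.1242/12 = 0.01035.
n = ln(396100/137500) / ln(1+0.01035) = ln(2.88073) / 0.010297 = 102.7545 months
= 102.7545/12 years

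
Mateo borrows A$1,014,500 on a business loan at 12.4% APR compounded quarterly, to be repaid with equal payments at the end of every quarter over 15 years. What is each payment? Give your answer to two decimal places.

Periodic rate i = 0.124/4 = 0.031; n = 15 × 4 = 60 periods.
PMT = 1.0145e+06 / ( [1 − (1+0.031)^(−60)] / 0.031 ) = 1.0145e+06 / 27.092493 = 37,445.7974

A$37,445.80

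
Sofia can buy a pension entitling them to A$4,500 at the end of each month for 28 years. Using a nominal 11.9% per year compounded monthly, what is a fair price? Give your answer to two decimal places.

A$437,303.47

Periodic rate i = 0.119/12 = 0.00991667; n = 28 × 12 = 336 periods.
Annuity factor a(336|0.00991667) = 97.178549; PV = 4500 × 97.178549 = 437,303.4727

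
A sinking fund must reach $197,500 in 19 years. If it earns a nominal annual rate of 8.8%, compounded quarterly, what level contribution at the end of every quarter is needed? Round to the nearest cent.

$1,027.87

Periodic rate i = 0.088/4 = 0.022; n = 19 × 4 = 76 periods.
PMT = 197500 / ( [(1+0.022)^76 − 1] / 0.022 ) = 197500 / 192.144888 = 1,027.8702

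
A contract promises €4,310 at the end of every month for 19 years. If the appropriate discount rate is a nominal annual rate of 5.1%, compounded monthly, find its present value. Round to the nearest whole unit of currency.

i = 0.051/12 = 0.00425 per month; n = 19·12 = 228.
PV = PMT · [1 − (1+i)^(−n)] / i = 4310 · 145.825349 = 628,507.2562

€628,507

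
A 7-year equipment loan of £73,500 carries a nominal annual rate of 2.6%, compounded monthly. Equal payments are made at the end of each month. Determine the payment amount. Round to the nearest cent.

£957.98

With 12 periods per year: i = 0.00216667, n = 84.
PMT = 73500 / ( [1 − (1+0.00216667)^(−84)] / 0.00216667 ) = 73500 / 76.723626 = 957.9839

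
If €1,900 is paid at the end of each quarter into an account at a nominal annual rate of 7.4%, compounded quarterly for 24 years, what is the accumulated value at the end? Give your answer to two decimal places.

€494,114.14

i = 0.074/4 = 0.0185 per quarter; n = 24·4 = 96.
Accumulation factor s(96|0.0185) = 260.060075; FV = 1900 × 260.060075 = 494,114.1428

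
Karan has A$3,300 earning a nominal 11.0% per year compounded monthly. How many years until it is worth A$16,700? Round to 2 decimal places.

14.81 years

Periodic rate i = 0.11/12 = 0.00916667.
n = ln(16700/3300) / ln(1+0.00916667) = ln(5.06061) / 0.009125 = 177.6989 months
= 177.6989/12 years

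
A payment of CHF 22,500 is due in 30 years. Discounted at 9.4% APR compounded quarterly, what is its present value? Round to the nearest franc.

CHF 1,386

Periodic rate i = 0.094/4 = 0.0235; n = 30 × 4 = 120 periods.
Discount factor = (1+0.0235)^(−120) = 0.061583; PV = 22,500 × 0.061583 = 1,385.6096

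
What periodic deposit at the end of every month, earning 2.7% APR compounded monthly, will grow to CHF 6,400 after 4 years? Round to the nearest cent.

With 12 periods per year: i = 0.00225, n = 48.
FV-annuity factor = 50.627822; PMT = 6400 / 50.627822 = 126.4127

CHF 126.41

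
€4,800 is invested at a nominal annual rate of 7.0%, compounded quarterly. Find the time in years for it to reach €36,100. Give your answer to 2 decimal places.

29.08 years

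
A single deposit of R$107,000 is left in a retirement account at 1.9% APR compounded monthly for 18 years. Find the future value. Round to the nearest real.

i = 0.019/12 = 0.00158333 per month; n = 18·12 = 216.
FV = 107,000 × (1 + 0.00158333)^216 = 150,589.6172

R$150,590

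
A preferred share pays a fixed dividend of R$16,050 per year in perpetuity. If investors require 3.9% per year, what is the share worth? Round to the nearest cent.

R$411,538.46

PV = PMT / i = 16050 / 0.039 = 411,538.4615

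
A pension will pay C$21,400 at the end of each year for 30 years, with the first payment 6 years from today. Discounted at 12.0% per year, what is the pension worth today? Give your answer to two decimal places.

C$97,813.57

Value one period before first payment (t=5): 21400 × [1 − (1+0.12)^(−30)] / 0.12 = 21400 × 8.055184 = 172,380.9369
PV₀ = 172,380.9369 / (1+0.12)^5 = 172,380.9369 / 1.762342 = 97,813.5730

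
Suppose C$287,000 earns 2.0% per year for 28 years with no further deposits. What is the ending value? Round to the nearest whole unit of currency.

287,000 × (1+0.02)^28 = 287,000 × 1.741024 = 499,673.9472

C$499,674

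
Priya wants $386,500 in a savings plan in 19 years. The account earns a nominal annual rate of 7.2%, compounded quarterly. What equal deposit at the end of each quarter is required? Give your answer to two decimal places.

Periodic rate i = 0.072/4 = 0.018; n = 19 × 4 = 76 periods.
FV-annuity factor = 159.999703; PMT = 386500 / 159.999703 = 2,415.6295

$2,415.63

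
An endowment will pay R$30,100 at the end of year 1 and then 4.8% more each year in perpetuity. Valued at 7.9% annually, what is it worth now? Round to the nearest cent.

PV = D₁/(r − g) = 30100/(0.079 − 0.048) = 970,967.7419

R$970,967.74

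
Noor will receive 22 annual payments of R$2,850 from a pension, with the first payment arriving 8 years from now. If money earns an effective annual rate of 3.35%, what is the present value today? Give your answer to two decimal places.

PV at t=7 (ordinary 22-year annuity): 2850 × a(22|0.0335) = 2850 × 15.392201 = 43,867.7716
Discount back 7 years: 43,867.7716 × (1+0.0335)^(−7) = 43,867.7716 × 0.794011 = 34,831.5024

R$34,831.50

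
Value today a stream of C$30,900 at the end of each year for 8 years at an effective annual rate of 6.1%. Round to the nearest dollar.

PV = PMT · [1 − (1+i)^(−n)] / i = 30900 · 6.185291 = 191,125.5052

C$191,126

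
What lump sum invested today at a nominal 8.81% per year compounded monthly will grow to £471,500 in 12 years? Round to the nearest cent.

i = 0.0881/12 = 0.00734167 per month; n = 12·12 = 144.
Discount factor = (1+0.00734167)^(−144) = 0.348772; PV = 471,500 × 0.348772 = 164,445.7974

£164,445.80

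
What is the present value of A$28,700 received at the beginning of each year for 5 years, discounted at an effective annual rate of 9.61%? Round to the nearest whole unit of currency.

A$120,449

PV = PMT · [1 − (1+i)^(−n)] / i × (1+i) = 28700 · 4.196813 = 120,448.5252
Payments are at the start of each period, so multiply by (1+i).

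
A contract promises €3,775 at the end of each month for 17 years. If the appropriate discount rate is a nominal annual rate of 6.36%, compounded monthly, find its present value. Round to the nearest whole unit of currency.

€469,982

With 12 periods per year: i = 0.0053, n = 204.
Annuity factor a(204|0.0053) = 124.498480; PV = 3775 × 124.498480 = 469,981.7632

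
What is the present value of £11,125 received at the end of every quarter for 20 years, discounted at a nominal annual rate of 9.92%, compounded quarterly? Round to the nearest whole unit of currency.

Periodic rate i = 0.0992/4 = 0.0248; n = 20 × 4 = 80 periods.
PV = PMT · [1 − (1+i)^(−n)] / i = 11125 · 34.641657 = 385,388.4300

£385,388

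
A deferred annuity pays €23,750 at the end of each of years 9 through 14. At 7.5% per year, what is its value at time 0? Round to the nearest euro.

€62,506

PV at t=8 (ordinary 6-year annuity): 23750 × a(6|0.075) = 23750 × 4.693846 = 111,478.8525
PV₀ = 111,478.8525 / (1+0.075)^8 = 111,478.8525 / 1.783478 = 62,506.4416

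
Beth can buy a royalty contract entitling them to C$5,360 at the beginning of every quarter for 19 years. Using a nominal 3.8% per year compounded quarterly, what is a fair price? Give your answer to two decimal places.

i = 0.038/4 = 0.0095 per quarter; n = 19·4 = 76.
Annuity factor a(76|0.0095) × (1+i) = 54.466451; PV = 5360 × 54.466451 = 291,940.1777
Payments are at the start of each period, so multiply by (1+i).

C$291,940.18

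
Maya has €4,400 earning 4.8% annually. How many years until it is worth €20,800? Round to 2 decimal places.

33.13 years

n = ln(20800/4400) / ln(1+0.048) = ln(4.72727) / 0.046884 = 33.1320 years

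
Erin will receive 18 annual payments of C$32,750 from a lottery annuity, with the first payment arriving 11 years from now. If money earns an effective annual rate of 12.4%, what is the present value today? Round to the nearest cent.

C$72,051.39

PV at t=10 (ordinary 18-year annuity): 32750 × a(18|0.124) = 32750 × 7.080993 = 231,902.5107
PV₀ = 231,902.5107 / (1+0.124)^10 = 231,902.5107 / 3.218571 = 72,051.3858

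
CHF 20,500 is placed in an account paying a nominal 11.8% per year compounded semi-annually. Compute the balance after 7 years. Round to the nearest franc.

CHF 45,740

i = 0.118/2 = 0.059 per half-year; n = 7·2 = 14.
FV = PV·(1+i)^n = 20,500 × 2.231225 = 45,740.1203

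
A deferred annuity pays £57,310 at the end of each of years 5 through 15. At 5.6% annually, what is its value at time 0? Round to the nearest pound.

Value one period before first payment (t=4): 57310 × [1 − (1+0.056)^(−11)] / 0.056 = 57310 × 8.050759 = 461,389.0193
PV₀ = 461,389.0193 / (1+0.056)^4 = 461,389.0193 / 1.243528 = 371,032.1831

£371,032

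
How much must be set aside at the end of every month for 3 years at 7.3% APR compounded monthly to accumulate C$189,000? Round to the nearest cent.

Periodic rate i = 0.073/12 = 0.00608333; n = 3 × 12 = 36 periods.
PMT = 189000 / ( [(1+0.00608333)^36 − 1] / 0.00608333 ) = 189000 / 40.110524 = 4,711.9804

C$4,711.98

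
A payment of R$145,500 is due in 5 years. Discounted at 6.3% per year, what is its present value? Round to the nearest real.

PV = FV·(1+i)^(−n) = 145,500 × 0.736773 = 107,200.4654

R$107,200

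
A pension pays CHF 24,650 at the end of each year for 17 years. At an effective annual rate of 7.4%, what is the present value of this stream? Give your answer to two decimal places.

CHF 234,136.09

PV = 24650 × [1 − (1+0.074)^(−17)] / 0.074 = 24650 × 9.498422 = 234,136.0912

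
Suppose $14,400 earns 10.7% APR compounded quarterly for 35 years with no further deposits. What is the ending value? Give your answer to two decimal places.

$579,992.14

Periodic rate i = 0.107/4 = 0.02675; n = 35 × 4 = 140 periods.
FV = 14,400 × (1 + 0.02675)^140 = 579,992.1368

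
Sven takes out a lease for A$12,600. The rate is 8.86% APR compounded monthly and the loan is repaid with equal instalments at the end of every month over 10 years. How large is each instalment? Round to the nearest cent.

A$158.66

With 12 periods per year: i = 0.00738333, n = 120.
Annuity-PV factor = 79.415917; PMT = 12600 / 79.415917 = 158.6584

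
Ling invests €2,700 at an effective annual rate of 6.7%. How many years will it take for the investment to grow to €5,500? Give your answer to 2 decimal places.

(1+i)^n = 5500/2700 = 2.03704, so n = ln 2.03704 / ln 1.067 = 10.9713 years

10.97 years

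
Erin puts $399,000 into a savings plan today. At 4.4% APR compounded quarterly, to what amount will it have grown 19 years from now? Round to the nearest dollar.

With 4 periods per year: i = 0.011, n = 76.
FV = PV·(1+i)^n = 399,000 × 2.296613 = 916,348.5999

$916,349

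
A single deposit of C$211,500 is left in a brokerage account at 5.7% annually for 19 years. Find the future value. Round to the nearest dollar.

C$606,366

211,500 × (1+0.057)^19 = 211,500 × 2.866981 = 606,366.4034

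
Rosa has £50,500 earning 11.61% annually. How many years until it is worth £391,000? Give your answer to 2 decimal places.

18.63 years

(1+i)^n = 391000/50500 = 7.74257, so n = ln 7.74257 / ln 1.1161 = 18.6337 years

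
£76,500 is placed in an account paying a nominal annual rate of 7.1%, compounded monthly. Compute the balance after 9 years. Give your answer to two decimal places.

£144,663.13

i = 0.071/12 = 0.00591667 per month; n = 9·12 = 108.
76,500 × (1+0.00591667)^108 = 76,500 × 1.891021 = 144,663.1287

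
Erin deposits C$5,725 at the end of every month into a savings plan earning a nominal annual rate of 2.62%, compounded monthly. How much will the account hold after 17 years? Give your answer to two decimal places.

i = 0.0262/12 = 0.00218333 per month; n = 17·12 = 204.
Accumulation factor s(204|0.00218333) = 256.651945; FV = 5725 × 256.651945 = 1,469,332.3827

C$1,469,332.38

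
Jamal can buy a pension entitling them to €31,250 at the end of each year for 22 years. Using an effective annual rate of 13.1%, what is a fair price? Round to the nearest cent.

PV = PMT · [1 − (1+i)^(−n)] / i = 31250 · 7.124783 = 222,649.4611

€222,649.46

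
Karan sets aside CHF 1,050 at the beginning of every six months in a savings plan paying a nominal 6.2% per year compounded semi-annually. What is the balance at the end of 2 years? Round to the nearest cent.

CHF 4,535.75

With 2 periods per year: i = 0.031, n = 4.
FV = 1050 × [(1+0.031)^4 − 1] / 0.031 × (1+i) = 1050 × 4.319760 = 4,535.7479
(Beginning-of-period payments → annuity-due factor ×(1+i).)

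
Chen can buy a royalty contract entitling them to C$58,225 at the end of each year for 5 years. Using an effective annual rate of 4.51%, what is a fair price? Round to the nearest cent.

C$255,535.18

PV = PMT · [1 − (1+i)^(−n)] / i = 58225 · 4.388754 = 255,535.1833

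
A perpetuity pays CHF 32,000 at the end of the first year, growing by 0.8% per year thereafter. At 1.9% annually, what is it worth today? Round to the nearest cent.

CHF 2,909,090.91

PV = PMT / (i − g) = 32000 / (0.019 − 0.008) = 32000 / 0.011000 = 2,909,090.9091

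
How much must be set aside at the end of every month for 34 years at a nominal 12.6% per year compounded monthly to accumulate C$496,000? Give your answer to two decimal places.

C$74.48

Periodic rate i = 0.126/12 = 0.0105; n = 34 × 12 = 408 periods.
PMT = 496000 / ( [(1+0.0105)^408 − 1] / 0.0105 ) = 496000 / 6659.809048 = 74.4766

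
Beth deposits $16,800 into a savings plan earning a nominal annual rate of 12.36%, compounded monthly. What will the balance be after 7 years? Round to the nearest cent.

$39,731.86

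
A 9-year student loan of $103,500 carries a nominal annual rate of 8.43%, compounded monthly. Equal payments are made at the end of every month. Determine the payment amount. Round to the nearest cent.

With 12 periods per year: i = 0.007025, n = 108.
PMT = 103500 / ( [1 − (1+0.007025)^(−108)] / 0.007025 ) = 103500 / 75.513374 = 1,370.6181

$1,370.62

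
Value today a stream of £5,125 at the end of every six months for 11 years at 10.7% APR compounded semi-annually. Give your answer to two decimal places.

Periodic rate i = 0.107/2 = 0.0535; n = 11 × 2 = 22 periods.
Annuity factor a(22|0.0535) = 12.752958; PV = 5125 × 12.752958 = 65,358.9088

£65,358.91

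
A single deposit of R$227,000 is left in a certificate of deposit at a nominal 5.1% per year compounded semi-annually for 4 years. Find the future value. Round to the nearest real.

R$277,659

Periodic rate i = 0.051/2 = 0.0255; n = 4 × 2 = 8 periods.
227,000 × (1+0.0255)^8 = 227,000 × 1.223166 = 277,658.6290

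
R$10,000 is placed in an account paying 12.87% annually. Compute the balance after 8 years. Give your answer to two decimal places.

10,000 × (1+0.1287)^8 = 10,000 × 2.634075 = 26,340.7539

R$26,340.75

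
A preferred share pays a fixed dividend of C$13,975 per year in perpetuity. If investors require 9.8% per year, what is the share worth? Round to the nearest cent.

C$142,602.04

PV = C/r = 13975/0.098 = 142,602.0408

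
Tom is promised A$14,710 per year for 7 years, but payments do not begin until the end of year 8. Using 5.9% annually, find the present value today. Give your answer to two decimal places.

PV at t=7 (ordinary 7-year annuity): 14710 × a(7|0.059) = 14710 × 5.602278 = 82,409.5038
Discount back 7 years: 82,409.5038 × (1+0.059)^(−7) = 82,409.5038 × 0.669466 = 55,170.3296

A$55,170.33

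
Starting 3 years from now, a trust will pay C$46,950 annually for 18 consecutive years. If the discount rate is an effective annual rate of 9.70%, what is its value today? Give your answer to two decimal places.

Value one period before first payment (t=2): 46950 × [1 − (1+0.097)^(−18)] / 0.097 = 46950 × 8.361637 = 392,578.8608
Discount back 2 years: 392,578.8608 × (1+0.097)^(−2) = 392,578.8608 × 0.830973 = 326,222.3074

C$326,222.31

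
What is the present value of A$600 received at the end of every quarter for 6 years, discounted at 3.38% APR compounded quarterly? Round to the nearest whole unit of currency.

A$12,984

Periodic rate i = 0.0338/4 = 0.00845; n = 6 × 4 = 24 periods.
PV = PMT · [1 − (1+i)^(−n)] / i = 600 · 21.640539 = 12,984.3234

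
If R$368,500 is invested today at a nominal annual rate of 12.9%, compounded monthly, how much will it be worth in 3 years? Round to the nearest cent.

i = 0.129/12 = 0.01075 per month; n = 3·12 = 36.
FV = 368,500 × (1 + 0.01075)^36 = 541,517.4954

R$541,517.50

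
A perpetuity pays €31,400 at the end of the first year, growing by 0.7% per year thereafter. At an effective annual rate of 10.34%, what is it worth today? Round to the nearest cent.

€325,726.14

PV = D₁/(r − g) = 31400/(0.1034 − 0.007) = 325,726.1411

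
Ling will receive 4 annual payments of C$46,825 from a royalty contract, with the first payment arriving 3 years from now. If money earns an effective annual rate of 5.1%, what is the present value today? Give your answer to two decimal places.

Value one period before first payment (t=2): 46825 × [1 − (1+0.051)^(−4)] / 0.051 = 46825 × 3.537729 = 165,654.1631
PV₀ = 165,654.1631 / (1+0.051)^2 = 165,654.1631 / 1.104601 = 149,967.4209

C$149,967.42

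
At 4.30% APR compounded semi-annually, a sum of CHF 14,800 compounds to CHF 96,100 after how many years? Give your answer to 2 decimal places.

43.97 years

Periodic rate i = 0.043/2 = 0.0215.
n = ln(96100/14800) / ln(1+0.0215) = ln(6.49324) / 0.021272 = 87.9443 half-years
= 87.9443/2 years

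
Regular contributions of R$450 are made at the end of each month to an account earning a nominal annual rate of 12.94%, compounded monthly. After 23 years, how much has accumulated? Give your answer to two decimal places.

With 12 periods per year: i = 0.0107833, n = 276.
FV = 450 × [(1+0.0107833)^276 − 1] / 0.0107833 = 450 × 1697.354519 = 763,809.5337

R$763,809.53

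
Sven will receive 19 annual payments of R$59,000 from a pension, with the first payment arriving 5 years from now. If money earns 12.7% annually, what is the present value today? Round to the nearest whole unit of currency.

R$258,271

PV at t=4 (ordinary 19-year annuity): 59000 × a(19|0.127) = 59000 × 7.061855 = 416,649.4585
Discount back 4 years: 416,649.4585 × (1+0.127)^(−4) = 416,649.4585 × 0.619875 = 258,270.7106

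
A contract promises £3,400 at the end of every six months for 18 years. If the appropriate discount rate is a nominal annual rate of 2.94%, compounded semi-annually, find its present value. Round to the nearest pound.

With 2 periods per year: i = 0.0147, n = 36.
PV = PMT · [1 − (1+i)^(−n)] / i = 3400 · 27.799354 = 94,517.8051

£94,518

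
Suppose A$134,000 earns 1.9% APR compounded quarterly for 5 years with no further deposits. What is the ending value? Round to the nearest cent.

A$147,321.15

i = 0.019/4 = 0.00475 per quarter; n = 5·4 = 20.
134,000 × (1+0.00475)^20 = 134,000 × 1.099412 = 147,321.1484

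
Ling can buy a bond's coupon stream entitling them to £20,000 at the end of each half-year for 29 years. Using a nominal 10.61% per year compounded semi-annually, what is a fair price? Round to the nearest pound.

£358,197

i = 0.1061/2 = 0.05305 per half-year; n = 29·2 = 58.
Annuity factor a(58|0.05305) = 17.909827; PV = 20000 × 17.909827 = 358,196.5412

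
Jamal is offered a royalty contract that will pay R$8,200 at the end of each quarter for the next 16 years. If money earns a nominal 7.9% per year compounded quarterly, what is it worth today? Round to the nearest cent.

i = 0.079/4 = 0.01975 per quarter; n = 16·4 = 64.
PV = PMT · [1 − (1+i)^(−n)] / i = 8200 · 36.150689 = 296,435.6519

R$296,435.65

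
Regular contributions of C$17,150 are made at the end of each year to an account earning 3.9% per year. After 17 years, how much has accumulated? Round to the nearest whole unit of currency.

C$402,939

FV = PMT · [(1+i)^n − 1] / i = 17150 · 23.494963 = 402,938.6208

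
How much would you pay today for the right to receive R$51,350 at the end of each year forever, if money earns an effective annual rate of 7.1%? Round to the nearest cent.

R$723,239.44

PV = PMT / i = 51350 / 0.071 = 723,239.4366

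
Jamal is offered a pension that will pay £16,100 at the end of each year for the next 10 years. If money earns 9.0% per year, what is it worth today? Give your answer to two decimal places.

£103,324.29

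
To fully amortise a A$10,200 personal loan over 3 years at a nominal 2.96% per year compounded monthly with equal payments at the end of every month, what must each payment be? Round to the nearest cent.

Periodic rate i = 0.0296/12 = 0.00246667; n = 3 × 12 = 36 periods.
Annuity-PV factor = 34.407318; PMT = 10200 / 34.407318 = 296.4486

A$296.45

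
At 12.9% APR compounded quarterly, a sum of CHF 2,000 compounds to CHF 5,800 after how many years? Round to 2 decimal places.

Periodic rate i = 0.129/4 = 0.03225.
n = ln(5800/2000) / ln(1+0.03225) = ln(2.90000) / 0.031741 = 33.5438 quarters
= 33.5438/4 years

8.39 years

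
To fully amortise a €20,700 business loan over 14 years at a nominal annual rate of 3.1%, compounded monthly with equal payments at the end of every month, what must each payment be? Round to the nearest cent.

Periodic rate i = 0.031/12 = 0.00258333; n = 14 × 12 = 168 periods.
Annuity-PV factor = 136.151636; PMT = 20700 / 136.151636 = 152.0364

€152.04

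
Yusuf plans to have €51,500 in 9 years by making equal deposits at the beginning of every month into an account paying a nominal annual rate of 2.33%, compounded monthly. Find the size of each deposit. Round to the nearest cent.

Periodic rate i = 0.0233/12 = 0.00194167; n = 9 × 12 = 108 periods.
FV-annuity factor × (1+i) = 120.262558; PMT = 51500 / 120.262558 = 428.2297

€428.23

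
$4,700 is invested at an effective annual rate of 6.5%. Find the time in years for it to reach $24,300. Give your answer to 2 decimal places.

n = ln(24300/4700) / ln(1+0.065) = ln(5.17021) / 0.062975 = 26.0884 years

26.09 years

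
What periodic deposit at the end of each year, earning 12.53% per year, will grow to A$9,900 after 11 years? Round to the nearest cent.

PMT = 9900 / ( [(1+0.1253)^11 − 1] / 0.1253 ) = 9900 / 21.260707 = 465.6477

A$465.65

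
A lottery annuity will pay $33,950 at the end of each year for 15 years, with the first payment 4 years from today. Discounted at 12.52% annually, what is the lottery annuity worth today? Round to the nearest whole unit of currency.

$157,906

Value one period before first payment (t=3): 33950 × [1 − (1+0.1252)^(−15)] / 0.1252 = 33950 × 6.625933 = 224,950.4276
PV₀ = 224,950.4276 / (1+0.1252)^3 = 224,950.4276 / 1.424588 = 157,905.6438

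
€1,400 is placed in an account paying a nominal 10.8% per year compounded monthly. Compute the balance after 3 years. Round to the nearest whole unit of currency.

€1,933

With 12 periods per year: i = 0.009, n = 36.
FV = PV·(1+i)^n = 1,400 × 1.380645 = 1,932.9028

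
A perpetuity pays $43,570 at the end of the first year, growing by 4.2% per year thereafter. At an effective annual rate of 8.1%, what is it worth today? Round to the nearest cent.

PV = D₁/(r − g) = 43570/(0.081 − 0.042) = 1,117,179.4872

$1,117,179.49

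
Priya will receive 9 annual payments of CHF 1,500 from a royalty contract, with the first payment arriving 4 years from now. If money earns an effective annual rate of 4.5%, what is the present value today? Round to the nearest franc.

PV at t=3 (ordinary 9-year annuity): 1500 × a(9|0.045) = 1500 × 7.268790 = 10,903.1857
PV₀ = 10,903.1857 / (1+0.045)^3 = 10,903.1857 / 1.141166 = 9,554.4246

CHF 9,554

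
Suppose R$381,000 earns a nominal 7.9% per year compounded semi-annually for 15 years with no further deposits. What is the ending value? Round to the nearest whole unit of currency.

i = 0.079/2 = 0.0395 per half-year; n = 15·2 = 30.
FV = PV·(1+i)^n = 381,000 × 3.196942 = 1,218,035.0501

R$1,218,035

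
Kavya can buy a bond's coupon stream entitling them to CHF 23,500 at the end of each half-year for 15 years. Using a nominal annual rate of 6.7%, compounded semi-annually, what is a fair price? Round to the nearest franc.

Periodic rate i = 0.067/2 = 0.0335; n = 15 × 2 = 30 periods.
PV = PMT · [1 − (1+i)^(−n)] / i = 23500 · 18.742621 = 440,451.5963

CHF 440,452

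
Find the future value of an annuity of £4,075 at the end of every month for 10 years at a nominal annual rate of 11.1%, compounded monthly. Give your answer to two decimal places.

i = 0.111/12 = 0.00925 per month; n = 10·12 = 120.
FV = 4075 × [(1+0.00925)^120 − 1] / 0.00925 = 4075 × 218.261145 = 889,414.1645

£889,414.16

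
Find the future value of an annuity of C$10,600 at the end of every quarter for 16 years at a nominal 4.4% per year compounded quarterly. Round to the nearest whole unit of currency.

With 4 periods per year: i = 0.011, n = 64.
FV = 10600 × [(1+0.011)^64 − 1] / 0.011 = 10600 × 92.187928 = 977,192.0335

C$977,192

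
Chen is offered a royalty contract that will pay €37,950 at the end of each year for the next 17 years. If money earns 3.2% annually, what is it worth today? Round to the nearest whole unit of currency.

PV = 37950 × [1 − (1+0.032)^(−17)] / 0.032 = 37950 × 12.956569 = 491,701.7918

€491,702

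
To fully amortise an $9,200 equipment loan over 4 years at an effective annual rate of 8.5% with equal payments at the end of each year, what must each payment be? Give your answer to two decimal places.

$2,808.65

PMT = 9200 / ( [1 − (1+0.085)^(−4)] / 0.085 ) = 9200 / 3.275597 = 2,808.6486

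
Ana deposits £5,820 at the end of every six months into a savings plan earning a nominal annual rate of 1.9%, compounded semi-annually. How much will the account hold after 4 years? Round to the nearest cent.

Periodic rate i = 0.019/2 = 0.0095; n = 4 × 2 = 8 periods.
Accumulation factor s(8|0.0095) = 8.271114; FV = 5820 × 8.271114 = 48,137.8862

£48,137.89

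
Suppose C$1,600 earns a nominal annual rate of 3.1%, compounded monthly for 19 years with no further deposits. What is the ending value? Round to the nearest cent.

C$2,881.31

i = 0.031/12 = 0.00258333 per month; n = 19·12 = 228.
FV = 1,600 × (1 + 0.00258333)^228 = 2,881.3074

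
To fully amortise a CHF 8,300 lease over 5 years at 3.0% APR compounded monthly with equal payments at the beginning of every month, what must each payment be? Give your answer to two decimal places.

CHF 148.77

With 12 periods per year: i = 0.0025, n = 60.
PMT = 8300 / ( [1 − (1+0.0025)^(−60)] / 0.0025 × (1+i) ) = 8300 / 55.791489 = 148.7682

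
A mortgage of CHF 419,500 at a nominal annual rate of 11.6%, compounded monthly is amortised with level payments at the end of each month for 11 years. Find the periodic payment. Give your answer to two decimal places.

CHF 5,638.97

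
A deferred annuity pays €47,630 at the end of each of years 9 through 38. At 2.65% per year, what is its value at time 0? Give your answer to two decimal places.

Value one period before first payment (t=8): 47630 × [1 − (1+0.0265)^(−30)] / 0.0265 = 47630 × 20.517738 = 977,259.8417
PV₀ = 977,259.8417 / (1+0.0265)^8 = 977,259.8417 / 1.232740 = 792,753.9655

€792,753.97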